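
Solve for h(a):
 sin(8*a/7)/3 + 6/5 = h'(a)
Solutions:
 h(a) = C1 + 6*a/5 - 7*cos(8*a/7)/24


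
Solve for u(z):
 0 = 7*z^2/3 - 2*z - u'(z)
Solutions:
 u(z) = C1 + 7*z^3/9 - z^2


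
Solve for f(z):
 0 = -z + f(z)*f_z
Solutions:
 f(z) = -sqrt(C1 + z^2)
 f(z) = sqrt(C1 + z^2)


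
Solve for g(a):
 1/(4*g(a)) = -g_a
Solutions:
 g(a) = -sqrt(C1 - 2*a)/2
 g(a) = sqrt(C1 - 2*a)/2


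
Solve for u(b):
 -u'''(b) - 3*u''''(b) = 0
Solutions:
 u(b) = C1 + C2*b + C3*b^2 + C4*exp(-b/3)


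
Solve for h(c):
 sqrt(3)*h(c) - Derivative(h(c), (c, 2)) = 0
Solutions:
 h(c) = C1*exp(-3^(1/4)*c) + C2*exp(3^(1/4)*c)


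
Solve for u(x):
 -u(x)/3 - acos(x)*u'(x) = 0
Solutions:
 u(x) = C1*exp(-Integral(1/acos(x), x)/3)


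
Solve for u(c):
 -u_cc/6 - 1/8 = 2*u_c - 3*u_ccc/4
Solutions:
 u(c) = C1 + C2*exp(c*(1 - sqrt(217))/9) + C3*exp(c*(1 + sqrt(217))/9) - c/16


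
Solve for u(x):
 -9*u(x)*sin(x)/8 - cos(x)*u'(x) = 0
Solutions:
 u(x) = C1*cos(x)^(9/8)


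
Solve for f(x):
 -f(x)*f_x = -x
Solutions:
 f(x) = -sqrt(C1 + x^2)
 f(x) = sqrt(C1 + x^2)


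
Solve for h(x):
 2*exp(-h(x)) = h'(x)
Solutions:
 h(x) = log(C1 + 2*x)


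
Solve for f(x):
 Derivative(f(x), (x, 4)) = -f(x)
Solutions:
 f(x) = (C1*sin(sqrt(2)*x/2) + C2*cos(sqrt(2)*x/2))*exp(-sqrt(2)*x/2) + (C3*sin(sqrt(2)*x/2) + C4*cos(sqrt(2)*x/2))*exp(sqrt(2)*x/2)


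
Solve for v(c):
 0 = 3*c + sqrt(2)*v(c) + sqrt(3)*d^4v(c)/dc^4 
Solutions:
 v(c) = -3*sqrt(2)*c/2 + (C1*sin(2^(5/8)*3^(7/8)*c/6) + C2*cos(2^(5/8)*3^(7/8)*c/6))*exp(-2^(5/8)*3^(7/8)*c/6) + (C3*sin(2^(5/8)*3^(7/8)*c/6) + C4*cos(2^(5/8)*3^(7/8)*c/6))*exp(2^(5/8)*3^(7/8)*c/6)


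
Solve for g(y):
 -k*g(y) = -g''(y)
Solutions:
 g(y) = C1*exp(-sqrt(k)*y) + C2*exp(sqrt(k)*y)


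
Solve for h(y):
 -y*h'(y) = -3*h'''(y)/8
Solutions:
 h(y) = C1 + Integral(C2*airyai(2*3^(2/3)*y/3) + C3*airybi(2*3^(2/3)*y/3), y)


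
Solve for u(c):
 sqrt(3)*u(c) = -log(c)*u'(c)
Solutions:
 u(c) = C1*exp(-sqrt(3)*li(c))


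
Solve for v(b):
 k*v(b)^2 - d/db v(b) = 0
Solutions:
 v(b) = -1/(C1 + b*k)


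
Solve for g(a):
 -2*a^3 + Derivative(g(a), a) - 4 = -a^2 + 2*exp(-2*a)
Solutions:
 g(a) = C1 + a^4/2 - a^3/3 + 4*a - exp(-2*a)


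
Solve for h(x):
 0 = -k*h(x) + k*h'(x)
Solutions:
 h(x) = C1*exp(x)


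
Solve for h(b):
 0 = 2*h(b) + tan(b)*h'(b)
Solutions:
 h(b) = C1/sin(b)^2


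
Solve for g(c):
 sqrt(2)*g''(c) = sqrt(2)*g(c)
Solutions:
 g(c) = C1*exp(-c) + C2*exp(c)


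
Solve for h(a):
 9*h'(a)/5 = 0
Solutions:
 h(a) = C1


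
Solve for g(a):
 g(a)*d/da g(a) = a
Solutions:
 g(a) = -sqrt(C1 + a^2)
 g(a) = sqrt(C1 + a^2)


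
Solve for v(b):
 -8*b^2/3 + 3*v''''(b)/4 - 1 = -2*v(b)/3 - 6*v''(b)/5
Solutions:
 v(b) = 4*b^2 + (C1*sin(2^(3/4)*sqrt(3)*b*cos(atan(sqrt(14)/6)/2)/3) + C2*cos(2^(3/4)*sqrt(3)*b*cos(atan(sqrt(14)/6)/2)/3))*exp(-2^(3/4)*sqrt(3)*b*sin(atan(sqrt(14)/6)/2)/3) + (C3*sin(2^(3/4)*sqrt(3)*b*cos(atan(sqrt(14)/6)/2)/3) + C4*cos(2^(3/4)*sqrt(3)*b*cos(atan(sqrt(14)/6)/2)/3))*exp(2^(3/4)*sqrt(3)*b*sin(atan(sqrt(14)/6)/2)/3) - 129/10


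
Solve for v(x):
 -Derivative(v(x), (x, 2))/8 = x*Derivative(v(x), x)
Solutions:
 v(x) = C1 + C2*erf(2*x)


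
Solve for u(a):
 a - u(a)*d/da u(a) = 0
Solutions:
 u(a) = -sqrt(C1 + a^2)
 u(a) = sqrt(C1 + a^2)


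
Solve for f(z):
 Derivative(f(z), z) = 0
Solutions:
 f(z) = C1


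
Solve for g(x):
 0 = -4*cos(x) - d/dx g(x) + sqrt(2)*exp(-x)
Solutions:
 g(x) = C1 - 4*sin(x) - sqrt(2)*exp(-x)


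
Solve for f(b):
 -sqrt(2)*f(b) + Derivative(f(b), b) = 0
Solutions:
 f(b) = C1*exp(sqrt(2)*b)


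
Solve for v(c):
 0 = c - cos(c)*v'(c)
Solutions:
 v(c) = C1 + Integral(c/cos(c), c)


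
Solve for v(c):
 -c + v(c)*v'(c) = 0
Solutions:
 v(c) = -sqrt(C1 + c^2)
 v(c) = sqrt(C1 + c^2)


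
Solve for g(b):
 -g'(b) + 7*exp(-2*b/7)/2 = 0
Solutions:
 g(b) = C1 - 49*exp(-2*b/7)/4


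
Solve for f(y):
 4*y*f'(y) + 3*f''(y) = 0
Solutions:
 f(y) = C1 + C2*erf(sqrt(6)*y/3)


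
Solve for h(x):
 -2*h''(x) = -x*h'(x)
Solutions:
 h(x) = C1 + C2*erfi(x/2)


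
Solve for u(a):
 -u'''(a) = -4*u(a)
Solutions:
 u(a) = C3*exp(2^(2/3)*a) + (C1*sin(2^(2/3)*sqrt(3)*a/2) + C2*cos(2^(2/3)*sqrt(3)*a/2))*exp(-2^(2/3)*a/2)


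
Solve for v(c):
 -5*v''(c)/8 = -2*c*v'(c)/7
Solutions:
 v(c) = C1 + C2*erfi(2*sqrt(70)*c/35)


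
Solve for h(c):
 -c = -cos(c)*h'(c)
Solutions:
 h(c) = C1 + Integral(c/cos(c), c)


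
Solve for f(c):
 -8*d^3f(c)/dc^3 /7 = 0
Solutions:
 f(c) = C1 + C2*c + C3*c^2


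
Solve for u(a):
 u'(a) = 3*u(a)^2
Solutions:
 u(a) = -1/(C1 + 3*a)


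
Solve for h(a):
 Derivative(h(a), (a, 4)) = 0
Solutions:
 h(a) = C1 + C2*a + C3*a^2 + C4*a^3


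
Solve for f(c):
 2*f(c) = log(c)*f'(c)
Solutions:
 f(c) = C1*exp(2*li(c))


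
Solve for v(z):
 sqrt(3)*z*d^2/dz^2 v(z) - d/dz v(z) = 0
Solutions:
 v(z) = C1 + C2*z^(sqrt(3)/3 + 1)


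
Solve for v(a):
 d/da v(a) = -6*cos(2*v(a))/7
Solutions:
 6*a/7 - log(sin(2*v(a)) - 1)/4 + log(sin(2*v(a)) + 1)/4 = C1


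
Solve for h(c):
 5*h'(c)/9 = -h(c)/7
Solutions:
 h(c) = C1*exp(-9*c/35)


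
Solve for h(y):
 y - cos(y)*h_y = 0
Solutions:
 h(y) = C1 + Integral(y/cos(y), y)


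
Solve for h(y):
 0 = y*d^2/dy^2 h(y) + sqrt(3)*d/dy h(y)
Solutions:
 h(y) = C1 + C2*y^(1 - sqrt(3))


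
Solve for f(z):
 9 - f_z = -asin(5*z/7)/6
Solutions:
 f(z) = C1 + z*asin(5*z/7)/6 + 9*z + sqrt(49 - 25*z^2)/30


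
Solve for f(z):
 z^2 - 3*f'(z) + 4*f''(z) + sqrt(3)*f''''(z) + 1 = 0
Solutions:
 f(z) = C1 + C2*exp(z*(-2^(2/3)*3^(1/6)*(27 + sqrt(256*sqrt(3) + 729))^(1/3) + 8*6^(1/3)/(27 + sqrt(256*sqrt(3) + 729))^(1/3))/12)*sin(z*(8*2^(1/3)*3^(5/6)/(27 + sqrt(256*sqrt(3) + 729))^(1/3) + 6^(2/3)*(27 + sqrt(256*sqrt(3) + 729))^(1/3))/12) + C3*exp(z*(-2^(2/3)*3^(1/6)*(27 + sqrt(256*sqrt(3) + 729))^(1/3) + 8*6^(1/3)/(27 + sqrt(256*sqrt(3) + 729))^(1/3))/12)*cos(z*(8*2^(1/3)*3^(5/6)/(27 + sqrt(256*sqrt(3) + 729))^(1/3) + 6^(2/3)*(27 + sqrt(256*sqrt(3) + 729))^(1/3))/12) + C4*exp(-z*(-2^(2/3)*3^(1/6)*(27 + sqrt(256*sqrt(3) + 729))^(1/3) + 8*6^(1/3)/(27 + sqrt(256*sqrt(3) + 729))^(1/3))/6) + z^3/9 + 4*z^2/9 + 41*z/27


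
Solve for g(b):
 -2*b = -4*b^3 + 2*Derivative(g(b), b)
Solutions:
 g(b) = C1 + b^4/2 - b^2/2


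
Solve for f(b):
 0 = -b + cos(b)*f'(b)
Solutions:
 f(b) = C1 + Integral(b/cos(b), b)


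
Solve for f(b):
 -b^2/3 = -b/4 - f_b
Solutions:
 f(b) = C1 + b^3/9 - b^2/8


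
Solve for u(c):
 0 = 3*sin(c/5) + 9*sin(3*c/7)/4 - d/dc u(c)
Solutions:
 u(c) = C1 - 15*cos(c/5) - 21*cos(3*c/7)/4


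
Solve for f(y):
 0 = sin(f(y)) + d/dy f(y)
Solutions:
 f(y) = -acos((-C1 - exp(2*y))/(C1 - exp(2*y))) + 2*pi
 f(y) = acos((-C1 - exp(2*y))/(C1 - exp(2*y)))


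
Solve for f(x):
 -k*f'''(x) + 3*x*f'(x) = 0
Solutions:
 f(x) = C1 + Integral(C2*airyai(3^(1/3)*x*(1/k)^(1/3)) + C3*airybi(3^(1/3)*x*(1/k)^(1/3)), x)


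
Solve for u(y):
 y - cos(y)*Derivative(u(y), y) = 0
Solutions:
 u(y) = C1 + Integral(y/cos(y), y)


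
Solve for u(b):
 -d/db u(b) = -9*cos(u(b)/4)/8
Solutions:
 -9*b/8 - 2*log(sin(u(b)/4) - 1) + 2*log(sin(u(b)/4) + 1) = C1


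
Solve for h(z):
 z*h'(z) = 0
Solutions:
 h(z) = C1


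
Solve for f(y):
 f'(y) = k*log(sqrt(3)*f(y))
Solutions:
 Integral(1/(2*log(_y) + log(3)), (_y, f(y))) = C1 + k*y/2


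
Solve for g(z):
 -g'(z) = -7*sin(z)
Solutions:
 g(z) = C1 - 7*cos(z)


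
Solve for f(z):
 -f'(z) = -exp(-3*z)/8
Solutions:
 f(z) = C1 - exp(-3*z)/24


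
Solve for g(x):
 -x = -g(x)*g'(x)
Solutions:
 g(x) = -sqrt(C1 + x^2)
 g(x) = sqrt(C1 + x^2)


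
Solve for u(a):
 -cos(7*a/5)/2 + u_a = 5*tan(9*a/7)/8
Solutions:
 u(a) = C1 - 35*log(cos(9*a/7))/72 + 5*sin(7*a/5)/14


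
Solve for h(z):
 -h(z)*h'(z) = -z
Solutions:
 h(z) = -sqrt(C1 + z^2)
 h(z) = sqrt(C1 + z^2)


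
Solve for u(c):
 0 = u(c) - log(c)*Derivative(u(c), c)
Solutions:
 u(c) = C1*exp(li(c))


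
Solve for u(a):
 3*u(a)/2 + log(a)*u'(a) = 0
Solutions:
 u(a) = C1*exp(-3*li(a)/2)


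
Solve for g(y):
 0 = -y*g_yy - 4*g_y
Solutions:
 g(y) = C1 + C2/y^3


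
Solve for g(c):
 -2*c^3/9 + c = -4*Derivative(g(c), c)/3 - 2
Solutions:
 g(c) = C1 + c^4/24 - 3*c^2/8 - 3*c/2


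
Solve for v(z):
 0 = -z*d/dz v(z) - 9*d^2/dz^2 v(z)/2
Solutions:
 v(z) = C1 + C2*erf(z/3)


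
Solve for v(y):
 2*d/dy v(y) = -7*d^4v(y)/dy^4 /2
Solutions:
 v(y) = C1 + C4*exp(-14^(2/3)*y/7) + (C2*sin(14^(2/3)*sqrt(3)*y/14) + C3*cos(14^(2/3)*sqrt(3)*y/14))*exp(14^(2/3)*y/14)


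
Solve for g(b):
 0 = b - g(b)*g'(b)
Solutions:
 g(b) = -sqrt(C1 + b^2)
 g(b) = sqrt(C1 + b^2)


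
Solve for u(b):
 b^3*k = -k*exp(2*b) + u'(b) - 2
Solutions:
 u(b) = C1 + b^4*k/4 + 2*b + k*exp(2*b)/2


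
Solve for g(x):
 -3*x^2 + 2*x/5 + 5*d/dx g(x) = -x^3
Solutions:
 g(x) = C1 - x^4/20 + x^3/5 - x^2/25


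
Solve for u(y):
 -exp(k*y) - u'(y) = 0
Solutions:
 u(y) = C1 - exp(k*y)/k


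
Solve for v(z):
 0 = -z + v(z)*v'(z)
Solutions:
 v(z) = -sqrt(C1 + z^2)
 v(z) = sqrt(C1 + z^2)


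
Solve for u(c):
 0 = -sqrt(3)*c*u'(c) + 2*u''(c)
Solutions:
 u(c) = C1 + C2*erfi(3^(1/4)*c/2)


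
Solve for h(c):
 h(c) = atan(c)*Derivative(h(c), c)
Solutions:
 h(c) = C1*exp(Integral(1/atan(c), c))


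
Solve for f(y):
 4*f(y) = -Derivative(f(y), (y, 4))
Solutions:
 f(y) = (C1*sin(y) + C2*cos(y))*exp(-y) + (C3*sin(y) + C4*cos(y))*exp(y)


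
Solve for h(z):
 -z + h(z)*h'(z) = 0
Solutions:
 h(z) = -sqrt(C1 + z^2)
 h(z) = sqrt(C1 + z^2)


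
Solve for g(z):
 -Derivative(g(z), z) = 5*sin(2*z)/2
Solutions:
 g(z) = C1 + 5*cos(2*z)/4


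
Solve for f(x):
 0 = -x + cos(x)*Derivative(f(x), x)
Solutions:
 f(x) = C1 + Integral(x/cos(x), x)


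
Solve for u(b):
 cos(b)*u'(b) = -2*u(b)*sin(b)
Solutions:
 u(b) = C1*cos(b)^2


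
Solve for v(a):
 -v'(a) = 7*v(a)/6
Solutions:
 v(a) = C1*exp(-7*a/6)


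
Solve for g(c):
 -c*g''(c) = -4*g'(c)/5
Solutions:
 g(c) = C1 + C2*c^(9/5)


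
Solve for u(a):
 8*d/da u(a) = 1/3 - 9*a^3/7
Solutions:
 u(a) = C1 - 9*a^4/224 + a/24


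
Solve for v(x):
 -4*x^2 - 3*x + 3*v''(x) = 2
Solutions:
 v(x) = C1 + C2*x + x^4/9 + x^3/6 + x^2/3


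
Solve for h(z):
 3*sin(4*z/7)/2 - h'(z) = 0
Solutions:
 h(z) = C1 - 21*cos(4*z/7)/8


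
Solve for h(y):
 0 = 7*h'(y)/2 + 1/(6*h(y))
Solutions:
 h(y) = -sqrt(C1 - 42*y)/21
 h(y) = sqrt(C1 - 42*y)/21


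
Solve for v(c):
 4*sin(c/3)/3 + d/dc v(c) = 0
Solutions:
 v(c) = C1 + 4*cos(c/3)


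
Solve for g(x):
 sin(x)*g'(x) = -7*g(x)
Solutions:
 g(x) = C1*sqrt(cos(x) + 1)*(cos(x)^3 + 3*cos(x)^2 + 3*cos(x) + 1)/(sqrt(cos(x) - 1)*(cos(x)^3 - 3*cos(x)^2 + 3*cos(x) - 1))


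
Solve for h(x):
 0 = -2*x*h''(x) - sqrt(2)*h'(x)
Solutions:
 h(x) = C1 + C2*x^(1 - sqrt(2)/2)


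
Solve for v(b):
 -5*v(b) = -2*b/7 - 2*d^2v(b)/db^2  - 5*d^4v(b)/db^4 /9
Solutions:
 v(b) = C1*exp(-sqrt(15)*b*sqrt(-3 + sqrt(34))/5) + C2*exp(sqrt(15)*b*sqrt(-3 + sqrt(34))/5) + C3*sin(sqrt(15)*b*sqrt(3 + sqrt(34))/5) + C4*cos(sqrt(15)*b*sqrt(3 + sqrt(34))/5) + 2*b/35


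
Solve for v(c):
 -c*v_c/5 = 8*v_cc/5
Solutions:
 v(c) = C1 + C2*erf(c/4)


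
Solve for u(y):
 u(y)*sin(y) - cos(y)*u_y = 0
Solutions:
 u(y) = C1/cos(y)


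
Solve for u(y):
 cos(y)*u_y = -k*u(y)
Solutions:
 u(y) = C1*exp(k*(log(sin(y) - 1) - log(sin(y) + 1))/2)


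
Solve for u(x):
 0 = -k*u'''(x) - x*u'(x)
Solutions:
 u(x) = C1 + Integral(C2*airyai(x*(-1/k)^(1/3)) + C3*airybi(x*(-1/k)^(1/3)), x)


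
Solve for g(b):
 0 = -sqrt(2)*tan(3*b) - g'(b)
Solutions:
 g(b) = C1 + sqrt(2)*log(cos(3*b))/3


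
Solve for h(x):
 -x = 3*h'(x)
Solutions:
 h(x) = C1 - x^2/6


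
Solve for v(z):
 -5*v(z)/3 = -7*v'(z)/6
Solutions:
 v(z) = C1*exp(10*z/7)


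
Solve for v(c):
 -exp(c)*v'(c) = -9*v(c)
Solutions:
 v(c) = C1*exp(-9*exp(-c))


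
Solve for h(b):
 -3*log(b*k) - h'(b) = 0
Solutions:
 h(b) = C1 - 3*b*log(b*k) + 3*b


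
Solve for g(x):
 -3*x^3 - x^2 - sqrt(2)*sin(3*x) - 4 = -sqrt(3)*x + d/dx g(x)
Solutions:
 g(x) = C1 - 3*x^4/4 - x^3/3 + sqrt(3)*x^2/2 - 4*x + sqrt(2)*cos(3*x)/3


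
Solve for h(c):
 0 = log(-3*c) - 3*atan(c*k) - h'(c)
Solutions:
 h(c) = C1 + c*log(-c) - c + c*log(3) - 3*Piecewise((c*atan(c*k) - log(c^2*k^2 + 1)/(2*k), Ne(k, 0)), (0, True))


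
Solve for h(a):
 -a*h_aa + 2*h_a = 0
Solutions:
 h(a) = C1 + C2*a^3


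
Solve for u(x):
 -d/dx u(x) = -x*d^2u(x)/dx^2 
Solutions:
 u(x) = C1 + C2*x^2


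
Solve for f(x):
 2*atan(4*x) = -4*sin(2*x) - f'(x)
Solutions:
 f(x) = C1 - 2*x*atan(4*x) + log(16*x^2 + 1)/4 + 2*cos(2*x)


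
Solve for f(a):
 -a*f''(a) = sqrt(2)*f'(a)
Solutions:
 f(a) = C1 + C2*a^(1 - sqrt(2))


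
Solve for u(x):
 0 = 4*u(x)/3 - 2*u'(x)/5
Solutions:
 u(x) = C1*exp(10*x/3)


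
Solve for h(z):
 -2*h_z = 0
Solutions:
 h(z) = C1


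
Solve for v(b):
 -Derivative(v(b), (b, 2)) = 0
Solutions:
 v(b) = C1 + C2*b


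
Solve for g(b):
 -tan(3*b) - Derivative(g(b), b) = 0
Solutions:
 g(b) = C1 + log(cos(3*b))/3


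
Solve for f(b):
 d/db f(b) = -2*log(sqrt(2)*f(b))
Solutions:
 Integral(1/(2*log(_y) + log(2)), (_y, f(b))) = C1 - b


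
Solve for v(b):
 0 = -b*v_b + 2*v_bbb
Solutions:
 v(b) = C1 + Integral(C2*airyai(2^(2/3)*b/2) + C3*airybi(2^(2/3)*b/2), b)


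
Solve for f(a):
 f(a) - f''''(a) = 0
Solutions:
 f(a) = C1*exp(-a) + C2*exp(a) + C3*sin(a) + C4*cos(a)


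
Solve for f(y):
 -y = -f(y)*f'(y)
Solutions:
 f(y) = -sqrt(C1 + y^2)
 f(y) = sqrt(C1 + y^2)


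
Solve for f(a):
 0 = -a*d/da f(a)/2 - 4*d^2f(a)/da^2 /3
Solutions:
 f(a) = C1 + C2*erf(sqrt(3)*a/4)


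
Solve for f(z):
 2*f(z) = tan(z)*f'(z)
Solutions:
 f(z) = C1*sin(z)^2


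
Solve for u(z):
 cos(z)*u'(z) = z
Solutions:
 u(z) = C1 + Integral(z/cos(z), z)


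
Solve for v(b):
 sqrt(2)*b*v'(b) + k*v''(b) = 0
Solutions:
 v(b) = C1 + C2*sqrt(k)*erf(2^(3/4)*b*sqrt(1/k)/2)


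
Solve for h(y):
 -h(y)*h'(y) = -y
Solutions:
 h(y) = -sqrt(C1 + y^2)
 h(y) = sqrt(C1 + y^2)


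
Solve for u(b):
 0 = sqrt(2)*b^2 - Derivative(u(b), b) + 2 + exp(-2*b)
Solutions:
 u(b) = C1 + sqrt(2)*b^3/3 + 2*b - exp(-2*b)/2


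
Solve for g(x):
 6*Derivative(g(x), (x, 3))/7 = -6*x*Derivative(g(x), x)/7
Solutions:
 g(x) = C1 + Integral(C2*airyai(-x) + C3*airybi(-x), x)


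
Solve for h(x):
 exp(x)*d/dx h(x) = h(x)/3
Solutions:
 h(x) = C1*exp(-exp(-x)/3)


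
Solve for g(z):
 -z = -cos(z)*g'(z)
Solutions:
 g(z) = C1 + Integral(z/cos(z), z)


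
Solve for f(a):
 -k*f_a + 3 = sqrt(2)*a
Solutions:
 f(a) = C1 - sqrt(2)*a^2/(2*k) + 3*a/k


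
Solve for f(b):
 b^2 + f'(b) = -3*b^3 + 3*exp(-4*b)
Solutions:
 f(b) = C1 - 3*b^4/4 - b^3/3 - 3*exp(-4*b)/4


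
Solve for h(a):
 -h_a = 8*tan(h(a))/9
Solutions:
 h(a) = pi - asin(C1*exp(-8*a/9))
 h(a) = asin(C1*exp(-8*a/9))


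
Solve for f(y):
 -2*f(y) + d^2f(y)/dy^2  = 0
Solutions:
 f(y) = C1*exp(-sqrt(2)*y) + C2*exp(sqrt(2)*y)


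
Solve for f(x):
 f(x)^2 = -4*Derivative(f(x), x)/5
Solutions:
 f(x) = 4/(C1 + 5*x)


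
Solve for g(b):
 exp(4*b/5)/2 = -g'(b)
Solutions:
 g(b) = C1 - 5*exp(4*b/5)/8


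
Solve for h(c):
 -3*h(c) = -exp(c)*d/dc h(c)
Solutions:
 h(c) = C1*exp(-3*exp(-c))


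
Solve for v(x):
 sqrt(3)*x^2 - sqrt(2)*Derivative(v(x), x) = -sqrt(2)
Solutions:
 v(x) = C1 + sqrt(6)*x^3/6 + x


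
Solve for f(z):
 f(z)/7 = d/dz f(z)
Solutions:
 f(z) = C1*exp(z/7)


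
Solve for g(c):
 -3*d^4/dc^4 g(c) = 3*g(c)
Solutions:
 g(c) = (C1*sin(sqrt(2)*c/2) + C2*cos(sqrt(2)*c/2))*exp(-sqrt(2)*c/2) + (C3*sin(sqrt(2)*c/2) + C4*cos(sqrt(2)*c/2))*exp(sqrt(2)*c/2)


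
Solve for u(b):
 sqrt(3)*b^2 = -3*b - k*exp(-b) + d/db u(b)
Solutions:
 u(b) = C1 + sqrt(3)*b^3/3 + 3*b^2/2 - k*exp(-b)


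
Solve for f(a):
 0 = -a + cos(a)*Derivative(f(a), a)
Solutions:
 f(a) = C1 + Integral(a/cos(a), a)


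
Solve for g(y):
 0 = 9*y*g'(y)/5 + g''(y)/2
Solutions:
 g(y) = C1 + C2*erf(3*sqrt(5)*y/5)


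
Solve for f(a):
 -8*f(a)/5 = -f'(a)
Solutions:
 f(a) = C1*exp(8*a/5)


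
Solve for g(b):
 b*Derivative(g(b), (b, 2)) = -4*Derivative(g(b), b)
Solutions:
 g(b) = C1 + C2/b^3


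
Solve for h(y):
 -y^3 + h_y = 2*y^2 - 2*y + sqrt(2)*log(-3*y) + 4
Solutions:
 h(y) = C1 + y^4/4 + 2*y^3/3 - y^2 + sqrt(2)*y*log(-y) + y*(-sqrt(2) + sqrt(2)*log(3) + 4)


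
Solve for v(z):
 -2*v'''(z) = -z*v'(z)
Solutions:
 v(z) = C1 + Integral(C2*airyai(2^(2/3)*z/2) + C3*airybi(2^(2/3)*z/2), z)


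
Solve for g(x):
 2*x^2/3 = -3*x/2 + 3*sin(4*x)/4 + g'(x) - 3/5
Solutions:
 g(x) = C1 + 2*x^3/9 + 3*x^2/4 + 3*x/5 + 3*cos(4*x)/16


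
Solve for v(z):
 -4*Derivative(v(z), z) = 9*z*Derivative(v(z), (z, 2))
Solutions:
 v(z) = C1 + C2*z^(5/9)


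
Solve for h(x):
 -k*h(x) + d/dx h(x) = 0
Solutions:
 h(x) = C1*exp(k*x)


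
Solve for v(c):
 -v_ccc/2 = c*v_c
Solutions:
 v(c) = C1 + Integral(C2*airyai(-2^(1/3)*c) + C3*airybi(-2^(1/3)*c), c)


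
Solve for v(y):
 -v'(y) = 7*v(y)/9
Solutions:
 v(y) = C1*exp(-7*y/9)


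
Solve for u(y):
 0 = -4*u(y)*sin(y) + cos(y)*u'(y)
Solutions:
 u(y) = C1/cos(y)^4


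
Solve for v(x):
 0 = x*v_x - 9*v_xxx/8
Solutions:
 v(x) = C1 + Integral(C2*airyai(2*3^(1/3)*x/3) + C3*airybi(2*3^(1/3)*x/3), x)


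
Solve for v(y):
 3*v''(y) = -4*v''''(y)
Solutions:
 v(y) = C1 + C2*y + C3*sin(sqrt(3)*y/2) + C4*cos(sqrt(3)*y/2)


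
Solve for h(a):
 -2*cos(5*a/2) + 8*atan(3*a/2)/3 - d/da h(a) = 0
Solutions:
 h(a) = C1 + 8*a*atan(3*a/2)/3 - 8*log(9*a^2 + 4)/9 - 4*sin(5*a/2)/5


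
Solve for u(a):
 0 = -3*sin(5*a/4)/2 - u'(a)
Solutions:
 u(a) = C1 + 6*cos(5*a/4)/5


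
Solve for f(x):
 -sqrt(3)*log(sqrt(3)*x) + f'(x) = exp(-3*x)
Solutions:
 f(x) = C1 + sqrt(3)*x*log(x) + sqrt(3)*x*(-1 + log(3)/2) - exp(-3*x)/3


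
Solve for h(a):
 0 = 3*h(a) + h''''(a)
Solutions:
 h(a) = (C1*sin(sqrt(2)*3^(1/4)*a/2) + C2*cos(sqrt(2)*3^(1/4)*a/2))*exp(-sqrt(2)*3^(1/4)*a/2) + (C3*sin(sqrt(2)*3^(1/4)*a/2) + C4*cos(sqrt(2)*3^(1/4)*a/2))*exp(sqrt(2)*3^(1/4)*a/2)


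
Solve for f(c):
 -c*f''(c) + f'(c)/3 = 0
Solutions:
 f(c) = C1 + C2*c^(4/3)


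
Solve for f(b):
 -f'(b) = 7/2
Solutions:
 f(b) = C1 - 7*b/2


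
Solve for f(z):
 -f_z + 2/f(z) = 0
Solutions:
 f(z) = -sqrt(C1 + 4*z)
 f(z) = sqrt(C1 + 4*z)


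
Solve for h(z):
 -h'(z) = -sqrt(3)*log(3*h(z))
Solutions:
 -sqrt(3)*Integral(1/(log(_y) + log(3)), (_y, h(z)))/3 = C1 - z


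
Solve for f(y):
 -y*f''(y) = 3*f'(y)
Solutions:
 f(y) = C1 + C2/y^2


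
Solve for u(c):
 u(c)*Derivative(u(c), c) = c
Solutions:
 u(c) = -sqrt(C1 + c^2)
 u(c) = sqrt(C1 + c^2)


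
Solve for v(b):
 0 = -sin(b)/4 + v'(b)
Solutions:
 v(b) = C1 - cos(b)/4


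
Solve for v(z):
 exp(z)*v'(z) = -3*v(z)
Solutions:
 v(z) = C1*exp(3*exp(-z))


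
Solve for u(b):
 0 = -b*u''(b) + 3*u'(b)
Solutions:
 u(b) = C1 + C2*b^4


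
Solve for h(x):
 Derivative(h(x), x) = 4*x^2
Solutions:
 h(x) = C1 + 4*x^3/3


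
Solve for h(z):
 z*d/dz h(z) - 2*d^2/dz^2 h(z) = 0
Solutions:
 h(z) = C1 + C2*erfi(z/2)


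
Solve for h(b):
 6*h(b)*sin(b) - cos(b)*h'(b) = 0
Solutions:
 h(b) = C1/cos(b)^6


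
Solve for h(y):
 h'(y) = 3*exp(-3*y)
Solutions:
 h(y) = C1 - exp(-3*y)


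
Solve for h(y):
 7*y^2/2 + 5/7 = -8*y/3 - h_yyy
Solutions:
 h(y) = C1 + C2*y + C3*y^2 - 7*y^5/120 - y^4/9 - 5*y^3/42


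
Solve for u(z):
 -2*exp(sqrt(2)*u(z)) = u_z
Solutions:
 u(z) = sqrt(2)*(2*log(1/(C1 + 2*z)) - log(2))/4


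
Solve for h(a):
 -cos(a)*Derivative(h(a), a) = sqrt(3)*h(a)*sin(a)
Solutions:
 h(a) = C1*cos(a)^(sqrt(3))


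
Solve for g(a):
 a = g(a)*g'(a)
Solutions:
 g(a) = -sqrt(C1 + a^2)
 g(a) = sqrt(C1 + a^2)


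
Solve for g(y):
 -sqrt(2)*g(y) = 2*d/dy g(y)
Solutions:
 g(y) = C1*exp(-sqrt(2)*y/2)


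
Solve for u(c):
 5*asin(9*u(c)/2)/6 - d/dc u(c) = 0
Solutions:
 Integral(1/asin(9*_y/2), (_y, u(c))) = C1 + 5*c/6


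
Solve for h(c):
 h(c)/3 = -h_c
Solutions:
 h(c) = C1*exp(-c/3)


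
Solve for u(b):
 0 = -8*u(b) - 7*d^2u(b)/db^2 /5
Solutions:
 u(b) = C1*sin(2*sqrt(70)*b/7) + C2*cos(2*sqrt(70)*b/7)


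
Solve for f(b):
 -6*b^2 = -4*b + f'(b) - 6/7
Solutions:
 f(b) = C1 - 2*b^3 + 2*b^2 + 6*b/7


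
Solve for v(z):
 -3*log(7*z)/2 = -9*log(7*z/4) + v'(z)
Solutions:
 v(z) = C1 + 15*z*log(z)/2 - 18*z*log(2) - 15*z/2 + 15*z*log(7)/2


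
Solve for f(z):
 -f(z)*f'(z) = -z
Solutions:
 f(z) = -sqrt(C1 + z^2)
 f(z) = sqrt(C1 + z^2)


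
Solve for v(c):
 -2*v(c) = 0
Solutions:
 v(c) = 0


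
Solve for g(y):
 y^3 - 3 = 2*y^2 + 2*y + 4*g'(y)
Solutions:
 g(y) = C1 + y^4/16 - y^3/6 - y^2/4 - 3*y/4


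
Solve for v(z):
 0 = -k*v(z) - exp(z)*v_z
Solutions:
 v(z) = C1*exp(k*exp(-z))


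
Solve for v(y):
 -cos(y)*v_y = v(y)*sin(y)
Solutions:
 v(y) = C1*cos(y)


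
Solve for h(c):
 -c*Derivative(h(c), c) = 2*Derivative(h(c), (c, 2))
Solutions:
 h(c) = C1 + C2*erf(c/2)


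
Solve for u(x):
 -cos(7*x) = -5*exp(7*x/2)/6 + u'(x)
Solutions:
 u(x) = C1 + 5*exp(7*x/2)/21 - sin(7*x)/7


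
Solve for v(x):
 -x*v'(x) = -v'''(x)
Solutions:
 v(x) = C1 + Integral(C2*airyai(x) + C3*airybi(x), x)


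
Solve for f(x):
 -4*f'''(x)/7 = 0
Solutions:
 f(x) = C1 + C2*x + C3*x^2


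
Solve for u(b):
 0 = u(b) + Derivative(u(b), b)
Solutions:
 u(b) = C1*exp(-b)


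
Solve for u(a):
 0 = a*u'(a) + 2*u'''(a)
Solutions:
 u(a) = C1 + Integral(C2*airyai(-2^(2/3)*a/2) + C3*airybi(-2^(2/3)*a/2), a)


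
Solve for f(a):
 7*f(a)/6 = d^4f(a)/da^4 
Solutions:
 f(a) = C1*exp(-6^(3/4)*7^(1/4)*a/6) + C2*exp(6^(3/4)*7^(1/4)*a/6) + C3*sin(6^(3/4)*7^(1/4)*a/6) + C4*cos(6^(3/4)*7^(1/4)*a/6)


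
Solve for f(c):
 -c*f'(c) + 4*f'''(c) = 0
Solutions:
 f(c) = C1 + Integral(C2*airyai(2^(1/3)*c/2) + C3*airybi(2^(1/3)*c/2), c)


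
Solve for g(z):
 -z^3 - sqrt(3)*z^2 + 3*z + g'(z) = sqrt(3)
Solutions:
 g(z) = C1 + z^4/4 + sqrt(3)*z^3/3 - 3*z^2/2 + sqrt(3)*z


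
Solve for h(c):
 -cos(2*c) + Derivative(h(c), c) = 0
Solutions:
 h(c) = C1 + sin(2*c)/2


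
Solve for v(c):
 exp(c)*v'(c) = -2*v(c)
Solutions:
 v(c) = C1*exp(2*exp(-c))


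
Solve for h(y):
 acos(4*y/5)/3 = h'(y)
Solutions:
 h(y) = C1 + y*acos(4*y/5)/3 - sqrt(25 - 16*y^2)/12


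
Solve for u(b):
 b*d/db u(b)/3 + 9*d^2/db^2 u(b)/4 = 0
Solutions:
 u(b) = C1 + C2*erf(sqrt(6)*b/9)


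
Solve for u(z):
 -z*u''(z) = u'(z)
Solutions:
 u(z) = C1 + C2*log(z)


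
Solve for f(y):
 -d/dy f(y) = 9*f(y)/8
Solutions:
 f(y) = C1*exp(-9*y/8)


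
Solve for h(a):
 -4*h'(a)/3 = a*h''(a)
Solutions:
 h(a) = C1 + C2/a^(1/3)


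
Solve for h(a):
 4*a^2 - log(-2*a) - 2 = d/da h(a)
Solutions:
 h(a) = C1 + 4*a^3/3 - a*log(-a) + a*(-1 - log(2))


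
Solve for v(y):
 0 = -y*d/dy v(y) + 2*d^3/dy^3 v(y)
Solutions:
 v(y) = C1 + Integral(C2*airyai(2^(2/3)*y/2) + C3*airybi(2^(2/3)*y/2), y)


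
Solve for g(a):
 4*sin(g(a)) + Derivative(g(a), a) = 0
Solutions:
 g(a) = -acos((-C1 - exp(8*a))/(C1 - exp(8*a))) + 2*pi
 g(a) = acos((-C1 - exp(8*a))/(C1 - exp(8*a)))


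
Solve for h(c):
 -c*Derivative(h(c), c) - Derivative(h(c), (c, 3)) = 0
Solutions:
 h(c) = C1 + Integral(C2*airyai(-c) + C3*airybi(-c), c)


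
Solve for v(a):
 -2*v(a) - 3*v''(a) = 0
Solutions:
 v(a) = C1*sin(sqrt(6)*a/3) + C2*cos(sqrt(6)*a/3)


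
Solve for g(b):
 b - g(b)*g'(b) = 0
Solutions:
 g(b) = -sqrt(C1 + b^2)
 g(b) = sqrt(C1 + b^2)


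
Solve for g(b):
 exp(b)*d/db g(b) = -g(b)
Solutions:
 g(b) = C1*exp(exp(-b))


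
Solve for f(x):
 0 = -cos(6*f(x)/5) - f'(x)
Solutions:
 x - 5*log(sin(6*f(x)/5) - 1)/12 + 5*log(sin(6*f(x)/5) + 1)/12 = C1


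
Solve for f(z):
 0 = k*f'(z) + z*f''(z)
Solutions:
 f(z) = C1 + z^(1 - re(k))*(C2*sin(log(z)*Abs(im(k))) + C3*cos(log(z)*im(k)))


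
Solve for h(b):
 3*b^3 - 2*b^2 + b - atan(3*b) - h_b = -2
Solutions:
 h(b) = C1 + 3*b^4/4 - 2*b^3/3 + b^2/2 - b*atan(3*b) + 2*b + log(9*b^2 + 1)/6


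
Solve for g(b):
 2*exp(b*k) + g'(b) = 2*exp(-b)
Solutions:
 g(b) = C1 - 2*exp(-b) - 2*exp(b*k)/k


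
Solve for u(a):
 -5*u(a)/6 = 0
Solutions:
 u(a) = 0


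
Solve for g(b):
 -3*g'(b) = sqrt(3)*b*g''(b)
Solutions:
 g(b) = C1 + C2*b^(1 - sqrt(3))


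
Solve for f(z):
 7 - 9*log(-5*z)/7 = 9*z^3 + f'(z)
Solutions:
 f(z) = C1 - 9*z^4/4 - 9*z*log(-z)/7 + z*(58 - 9*log(5))/7


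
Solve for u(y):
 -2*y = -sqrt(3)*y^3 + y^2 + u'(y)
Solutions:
 u(y) = C1 + sqrt(3)*y^4/4 - y^3/3 - y^2


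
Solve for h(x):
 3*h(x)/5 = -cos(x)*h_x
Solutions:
 h(x) = C1*(sin(x) - 1)^(3/10)/(sin(x) + 1)^(3/10)


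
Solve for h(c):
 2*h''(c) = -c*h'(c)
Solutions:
 h(c) = C1 + C2*erf(c/2)


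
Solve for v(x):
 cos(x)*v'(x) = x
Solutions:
 v(x) = C1 + Integral(x/cos(x), x)


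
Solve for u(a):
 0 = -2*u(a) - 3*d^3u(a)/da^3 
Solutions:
 u(a) = C3*exp(-2^(1/3)*3^(2/3)*a/3) + (C1*sin(2^(1/3)*3^(1/6)*a/2) + C2*cos(2^(1/3)*3^(1/6)*a/2))*exp(2^(1/3)*3^(2/3)*a/6)


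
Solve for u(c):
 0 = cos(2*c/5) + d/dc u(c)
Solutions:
 u(c) = C1 - 5*sin(2*c/5)/2


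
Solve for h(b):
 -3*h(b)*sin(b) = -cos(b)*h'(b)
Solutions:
 h(b) = C1/cos(b)^3


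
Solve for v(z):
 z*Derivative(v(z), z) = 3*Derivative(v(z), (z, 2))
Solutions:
 v(z) = C1 + C2*erfi(sqrt(6)*z/6)


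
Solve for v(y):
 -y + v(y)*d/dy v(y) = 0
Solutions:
 v(y) = -sqrt(C1 + y^2)
 v(y) = sqrt(C1 + y^2)


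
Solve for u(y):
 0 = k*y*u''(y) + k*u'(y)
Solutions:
 u(y) = C1 + C2*log(y)


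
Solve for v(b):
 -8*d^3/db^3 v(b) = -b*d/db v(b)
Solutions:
 v(b) = C1 + Integral(C2*airyai(b/2) + C3*airybi(b/2), b)


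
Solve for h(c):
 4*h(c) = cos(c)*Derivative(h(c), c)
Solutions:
 h(c) = C1*(sin(c)^2 + 2*sin(c) + 1)/(sin(c)^2 - 2*sin(c) + 1)


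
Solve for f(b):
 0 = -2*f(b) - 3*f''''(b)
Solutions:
 f(b) = (C1*sin(6^(3/4)*b/6) + C2*cos(6^(3/4)*b/6))*exp(-6^(3/4)*b/6) + (C3*sin(6^(3/4)*b/6) + C4*cos(6^(3/4)*b/6))*exp(6^(3/4)*b/6)


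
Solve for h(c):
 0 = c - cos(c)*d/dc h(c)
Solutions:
 h(c) = C1 + Integral(c/cos(c), c)


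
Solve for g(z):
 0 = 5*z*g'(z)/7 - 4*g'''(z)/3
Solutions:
 g(z) = C1 + Integral(C2*airyai(1470^(1/3)*z/14) + C3*airybi(1470^(1/3)*z/14), z)


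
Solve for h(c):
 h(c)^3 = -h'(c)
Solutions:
 h(c) = -sqrt(2)*sqrt(-1/(C1 - c))/2
 h(c) = sqrt(2)*sqrt(-1/(C1 - c))/2


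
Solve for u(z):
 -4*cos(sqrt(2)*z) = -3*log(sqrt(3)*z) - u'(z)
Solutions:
 u(z) = C1 - 3*z*log(z) - 3*z*log(3)/2 + 3*z + 2*sqrt(2)*sin(sqrt(2)*z)


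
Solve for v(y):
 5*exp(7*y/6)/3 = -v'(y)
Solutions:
 v(y) = C1 - 10*exp(7*y/6)/7


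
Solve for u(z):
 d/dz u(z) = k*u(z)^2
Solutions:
 u(z) = -1/(C1 + k*z)


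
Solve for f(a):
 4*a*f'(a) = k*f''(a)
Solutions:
 f(a) = C1 + C2*erf(sqrt(2)*a*sqrt(-1/k))/sqrt(-1/k)


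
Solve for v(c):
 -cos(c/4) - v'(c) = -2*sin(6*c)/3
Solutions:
 v(c) = C1 - 4*sin(c/4) - cos(6*c)/9


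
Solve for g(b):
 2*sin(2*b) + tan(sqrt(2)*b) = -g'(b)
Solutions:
 g(b) = C1 + sqrt(2)*log(cos(sqrt(2)*b))/2 + cos(2*b)


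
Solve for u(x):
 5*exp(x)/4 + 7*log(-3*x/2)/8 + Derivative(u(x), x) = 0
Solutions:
 u(x) = C1 - 7*x*log(-x)/8 + 7*x*(-log(3) + log(2) + 1)/8 - 5*exp(x)/4


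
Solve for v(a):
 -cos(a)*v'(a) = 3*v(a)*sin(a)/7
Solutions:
 v(a) = C1*cos(a)^(3/7)


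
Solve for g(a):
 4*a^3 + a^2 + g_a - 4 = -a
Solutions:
 g(a) = C1 - a^4 - a^3/3 - a^2/2 + 4*a


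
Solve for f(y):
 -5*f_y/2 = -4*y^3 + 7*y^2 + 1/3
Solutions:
 f(y) = C1 + 2*y^4/5 - 14*y^3/15 - 2*y/15


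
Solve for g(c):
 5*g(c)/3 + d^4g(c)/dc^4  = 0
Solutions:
 g(c) = (C1*sin(sqrt(2)*3^(3/4)*5^(1/4)*c/6) + C2*cos(sqrt(2)*3^(3/4)*5^(1/4)*c/6))*exp(-sqrt(2)*3^(3/4)*5^(1/4)*c/6) + (C3*sin(sqrt(2)*3^(3/4)*5^(1/4)*c/6) + C4*cos(sqrt(2)*3^(3/4)*5^(1/4)*c/6))*exp(sqrt(2)*3^(3/4)*5^(1/4)*c/6)


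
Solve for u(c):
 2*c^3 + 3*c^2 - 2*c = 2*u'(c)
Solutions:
 u(c) = C1 + c^4/4 + c^3/2 - c^2/2


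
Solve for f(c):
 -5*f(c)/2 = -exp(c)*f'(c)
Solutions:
 f(c) = C1*exp(-5*exp(-c)/2)


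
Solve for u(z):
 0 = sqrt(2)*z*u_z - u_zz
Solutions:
 u(z) = C1 + C2*erfi(2^(3/4)*z/2)


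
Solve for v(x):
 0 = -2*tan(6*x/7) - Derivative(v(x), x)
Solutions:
 v(x) = C1 + 7*log(cos(6*x/7))/3


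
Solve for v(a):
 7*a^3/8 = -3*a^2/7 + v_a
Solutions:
 v(a) = C1 + 7*a^4/32 + a^3/7


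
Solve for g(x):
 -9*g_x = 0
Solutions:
 g(x) = C1


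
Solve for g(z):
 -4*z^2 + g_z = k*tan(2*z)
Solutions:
 g(z) = C1 - k*log(cos(2*z))/2 + 4*z^3/3


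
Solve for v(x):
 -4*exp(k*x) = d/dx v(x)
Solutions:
 v(x) = C1 - 4*exp(k*x)/k


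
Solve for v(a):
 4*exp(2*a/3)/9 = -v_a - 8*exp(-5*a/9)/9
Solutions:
 v(a) = C1 - 2*exp(2*a/3)/3 + 8*exp(-5*a/9)/5


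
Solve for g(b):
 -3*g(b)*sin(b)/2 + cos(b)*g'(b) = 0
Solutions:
 g(b) = C1/cos(b)^(3/2)


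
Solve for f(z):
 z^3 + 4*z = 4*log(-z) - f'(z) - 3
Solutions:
 f(z) = C1 - z^4/4 - 2*z^2 + 4*z*log(-z) - 7*z


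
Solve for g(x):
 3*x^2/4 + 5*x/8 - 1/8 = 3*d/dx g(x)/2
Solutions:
 g(x) = C1 + x^3/6 + 5*x^2/24 - x/12


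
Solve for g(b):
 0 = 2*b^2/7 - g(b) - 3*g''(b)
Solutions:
 g(b) = C1*sin(sqrt(3)*b/3) + C2*cos(sqrt(3)*b/3) + 2*b^2/7 - 12/7


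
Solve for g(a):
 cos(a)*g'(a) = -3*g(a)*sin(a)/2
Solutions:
 g(a) = C1*cos(a)^(3/2)


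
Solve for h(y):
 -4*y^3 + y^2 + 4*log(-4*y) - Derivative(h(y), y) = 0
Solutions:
 h(y) = C1 - y^4 + y^3/3 + 4*y*log(-y) + 4*y*(-1 + 2*log(2))


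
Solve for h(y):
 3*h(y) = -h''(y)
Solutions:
 h(y) = C1*sin(sqrt(3)*y) + C2*cos(sqrt(3)*y)


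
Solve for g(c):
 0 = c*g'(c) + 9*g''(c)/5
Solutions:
 g(c) = C1 + C2*erf(sqrt(10)*c/6)


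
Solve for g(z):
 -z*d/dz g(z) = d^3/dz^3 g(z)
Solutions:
 g(z) = C1 + Integral(C2*airyai(-z) + C3*airybi(-z), z)


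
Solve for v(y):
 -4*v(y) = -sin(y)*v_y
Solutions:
 v(y) = C1*(cos(y)^2 - 2*cos(y) + 1)/(cos(y)^2 + 2*cos(y) + 1)


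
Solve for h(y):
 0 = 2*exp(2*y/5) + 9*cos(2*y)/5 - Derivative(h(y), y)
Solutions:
 h(y) = C1 + 5*exp(2*y/5) + 9*sin(2*y)/10


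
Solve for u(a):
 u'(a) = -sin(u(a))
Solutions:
 u(a) = -acos((-C1 - exp(2*a))/(C1 - exp(2*a))) + 2*pi
 u(a) = acos((-C1 - exp(2*a))/(C1 - exp(2*a)))


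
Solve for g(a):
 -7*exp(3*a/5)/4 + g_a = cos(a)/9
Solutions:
 g(a) = C1 + 35*exp(3*a/5)/12 + sin(a)/9


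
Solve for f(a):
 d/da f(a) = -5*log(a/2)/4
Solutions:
 f(a) = C1 - 5*a*log(a)/4 + 5*a*log(2)/4 + 5*a/4


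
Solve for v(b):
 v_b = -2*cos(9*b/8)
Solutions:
 v(b) = C1 - 16*sin(9*b/8)/9


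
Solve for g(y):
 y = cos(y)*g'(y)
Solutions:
 g(y) = C1 + Integral(y/cos(y), y)


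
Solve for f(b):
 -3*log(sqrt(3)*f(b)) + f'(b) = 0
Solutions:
 -2*Integral(1/(2*log(_y) + log(3)), (_y, f(b)))/3 = C1 - b


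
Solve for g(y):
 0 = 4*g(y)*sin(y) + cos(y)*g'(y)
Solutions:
 g(y) = C1*cos(y)^4


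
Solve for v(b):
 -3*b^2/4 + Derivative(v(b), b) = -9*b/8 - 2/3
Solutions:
 v(b) = C1 + b^3/4 - 9*b^2/16 - 2*b/3


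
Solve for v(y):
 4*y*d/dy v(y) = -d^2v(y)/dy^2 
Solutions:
 v(y) = C1 + C2*erf(sqrt(2)*y)


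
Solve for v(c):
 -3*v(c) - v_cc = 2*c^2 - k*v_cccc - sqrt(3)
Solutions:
 v(c) = C1*exp(-sqrt(2)*c*sqrt((1 - sqrt(12*k + 1))/k)/2) + C2*exp(sqrt(2)*c*sqrt((1 - sqrt(12*k + 1))/k)/2) + C3*exp(-sqrt(2)*c*sqrt((sqrt(12*k + 1) + 1)/k)/2) + C4*exp(sqrt(2)*c*sqrt((sqrt(12*k + 1) + 1)/k)/2) - 2*c^2/3 + 4/9 + sqrt(3)/3


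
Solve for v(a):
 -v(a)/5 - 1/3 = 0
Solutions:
 v(a) = -5/3


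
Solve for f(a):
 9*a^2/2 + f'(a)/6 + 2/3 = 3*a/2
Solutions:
 f(a) = C1 - 9*a^3 + 9*a^2/2 - 4*a


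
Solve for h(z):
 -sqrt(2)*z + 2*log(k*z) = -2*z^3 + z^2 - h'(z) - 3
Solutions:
 h(z) = C1 - z^4/2 + z^3/3 + sqrt(2)*z^2/2 - 2*z*log(k*z) - z


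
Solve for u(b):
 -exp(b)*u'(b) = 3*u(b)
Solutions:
 u(b) = C1*exp(3*exp(-b))


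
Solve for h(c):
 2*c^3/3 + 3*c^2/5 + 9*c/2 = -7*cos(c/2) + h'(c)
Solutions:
 h(c) = C1 + c^4/6 + c^3/5 + 9*c^2/4 + 14*sin(c/2)


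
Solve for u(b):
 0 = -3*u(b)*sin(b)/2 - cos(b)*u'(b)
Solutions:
 u(b) = C1*cos(b)^(3/2)


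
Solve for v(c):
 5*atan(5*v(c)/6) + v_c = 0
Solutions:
 Integral(1/atan(5*_y/6), (_y, v(c))) = C1 - 5*c


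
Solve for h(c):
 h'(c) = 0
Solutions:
 h(c) = C1


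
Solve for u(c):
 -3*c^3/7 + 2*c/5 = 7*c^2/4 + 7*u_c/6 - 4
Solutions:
 u(c) = C1 - 9*c^4/98 - c^3/2 + 6*c^2/35 + 24*c/7


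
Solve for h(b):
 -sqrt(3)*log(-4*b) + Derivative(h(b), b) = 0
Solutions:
 h(b) = C1 + sqrt(3)*b*log(-b) + sqrt(3)*b*(-1 + 2*log(2))


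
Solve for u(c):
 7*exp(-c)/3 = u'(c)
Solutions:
 u(c) = C1 - 7*exp(-c)/3


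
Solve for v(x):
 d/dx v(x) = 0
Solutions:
 v(x) = C1


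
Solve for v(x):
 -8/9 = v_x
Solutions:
 v(x) = C1 - 8*x/9


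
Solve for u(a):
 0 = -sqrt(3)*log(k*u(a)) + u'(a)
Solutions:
 li(k*u(a))/k = C1 + sqrt(3)*a


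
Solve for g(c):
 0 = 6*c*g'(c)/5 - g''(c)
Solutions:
 g(c) = C1 + C2*erfi(sqrt(15)*c/5)


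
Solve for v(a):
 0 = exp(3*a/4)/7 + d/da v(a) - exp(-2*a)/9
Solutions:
 v(a) = C1 - 4*exp(3*a/4)/21 - exp(-2*a)/18


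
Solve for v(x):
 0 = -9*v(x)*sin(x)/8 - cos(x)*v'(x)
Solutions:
 v(x) = C1*cos(x)^(9/8)


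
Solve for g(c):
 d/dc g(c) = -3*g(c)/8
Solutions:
 g(c) = C1*exp(-3*c/8)


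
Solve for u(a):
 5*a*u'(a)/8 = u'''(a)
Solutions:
 u(a) = C1 + Integral(C2*airyai(5^(1/3)*a/2) + C3*airybi(5^(1/3)*a/2), a)


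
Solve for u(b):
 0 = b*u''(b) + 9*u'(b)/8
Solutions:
 u(b) = C1 + C2/b^(1/8)


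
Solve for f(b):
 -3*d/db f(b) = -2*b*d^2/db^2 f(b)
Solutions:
 f(b) = C1 + C2*b^(5/2)


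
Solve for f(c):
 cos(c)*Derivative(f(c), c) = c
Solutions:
 f(c) = C1 + Integral(c/cos(c), c)


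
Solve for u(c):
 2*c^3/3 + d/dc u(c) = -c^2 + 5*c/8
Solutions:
 u(c) = C1 - c^4/6 - c^3/3 + 5*c^2/16


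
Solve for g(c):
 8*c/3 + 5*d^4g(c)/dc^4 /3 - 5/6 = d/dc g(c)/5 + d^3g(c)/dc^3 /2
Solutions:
 g(c) = C1 + C2*exp(c*(-(2*sqrt(930) + 61)^(1/3) - 1/(2*sqrt(930) + 61)^(1/3) + 2)/20)*sin(sqrt(3)*c*(-(2*sqrt(930) + 61)^(1/3) + (2*sqrt(930) + 61)^(-1/3))/20) + C3*exp(c*(-(2*sqrt(930) + 61)^(1/3) - 1/(2*sqrt(930) + 61)^(1/3) + 2)/20)*cos(sqrt(3)*c*(-(2*sqrt(930) + 61)^(1/3) + (2*sqrt(930) + 61)^(-1/3))/20) + C4*exp(c*((2*sqrt(930) + 61)^(-1/3) + 1 + (2*sqrt(930) + 61)^(1/3))/10) + 20*c^2/3 - 25*c/6


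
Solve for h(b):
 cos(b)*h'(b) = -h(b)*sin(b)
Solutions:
 h(b) = C1*cos(b)


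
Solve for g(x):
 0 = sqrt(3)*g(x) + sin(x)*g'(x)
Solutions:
 g(x) = C1*(cos(x) + 1)^(sqrt(3)/2)/(cos(x) - 1)^(sqrt(3)/2)


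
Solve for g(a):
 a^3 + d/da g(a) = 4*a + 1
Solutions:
 g(a) = C1 - a^4/4 + 2*a^2 + a


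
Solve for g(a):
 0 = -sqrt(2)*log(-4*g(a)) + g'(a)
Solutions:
 -sqrt(2)*Integral(1/(log(-_y) + 2*log(2)), (_y, g(a)))/2 = C1 - a


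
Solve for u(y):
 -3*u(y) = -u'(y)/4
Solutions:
 u(y) = C1*exp(12*y)


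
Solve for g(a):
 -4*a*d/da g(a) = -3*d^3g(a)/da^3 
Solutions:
 g(a) = C1 + Integral(C2*airyai(6^(2/3)*a/3) + C3*airybi(6^(2/3)*a/3), a)


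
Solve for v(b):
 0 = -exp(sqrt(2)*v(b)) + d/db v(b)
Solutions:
 v(b) = sqrt(2)*(2*log(-1/(C1 + b)) - log(2))/4


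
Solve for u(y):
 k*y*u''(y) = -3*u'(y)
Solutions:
 u(y) = C1 + y^(((re(k) - 3)*re(k) + im(k)^2)/(re(k)^2 + im(k)^2))*(C2*sin(3*log(y)*Abs(im(k))/(re(k)^2 + im(k)^2)) + C3*cos(3*log(y)*im(k)/(re(k)^2 + im(k)^2)))


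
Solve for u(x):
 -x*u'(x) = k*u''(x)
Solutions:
 u(x) = C1 + C2*sqrt(k)*erf(sqrt(2)*x*sqrt(1/k)/2)


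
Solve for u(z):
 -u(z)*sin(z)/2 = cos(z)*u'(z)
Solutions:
 u(z) = C1*sqrt(cos(z))


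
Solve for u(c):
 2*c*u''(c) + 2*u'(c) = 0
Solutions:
 u(c) = C1 + C2*log(c)


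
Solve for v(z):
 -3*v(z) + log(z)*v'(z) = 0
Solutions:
 v(z) = C1*exp(3*li(z))


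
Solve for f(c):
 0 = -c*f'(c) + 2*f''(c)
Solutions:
 f(c) = C1 + C2*erfi(c/2)


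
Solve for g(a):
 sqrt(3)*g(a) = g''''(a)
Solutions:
 g(a) = C1*exp(-3^(1/8)*a) + C2*exp(3^(1/8)*a) + C3*sin(3^(1/8)*a) + C4*cos(3^(1/8)*a)


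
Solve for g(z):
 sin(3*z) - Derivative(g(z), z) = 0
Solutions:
 g(z) = C1 - cos(3*z)/3


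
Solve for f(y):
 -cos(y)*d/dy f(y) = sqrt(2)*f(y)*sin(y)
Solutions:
 f(y) = C1*cos(y)^(sqrt(2))


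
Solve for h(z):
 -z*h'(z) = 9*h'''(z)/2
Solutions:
 h(z) = C1 + Integral(C2*airyai(-6^(1/3)*z/3) + C3*airybi(-6^(1/3)*z/3), z)


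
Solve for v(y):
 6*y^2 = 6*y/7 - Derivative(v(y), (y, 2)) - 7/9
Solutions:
 v(y) = C1 + C2*y - y^4/2 + y^3/7 - 7*y^2/18


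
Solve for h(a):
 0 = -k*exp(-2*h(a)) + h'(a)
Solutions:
 h(a) = log(-sqrt(C1 + 2*a*k))
 h(a) = log(C1 + 2*a*k)/2


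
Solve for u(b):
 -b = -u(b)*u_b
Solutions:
 u(b) = -sqrt(C1 + b^2)
 u(b) = sqrt(C1 + b^2)


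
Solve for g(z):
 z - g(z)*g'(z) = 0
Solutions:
 g(z) = -sqrt(C1 + z^2)
 g(z) = sqrt(C1 + z^2)


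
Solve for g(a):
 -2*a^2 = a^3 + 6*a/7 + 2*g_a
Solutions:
 g(a) = C1 - a^4/8 - a^3/3 - 3*a^2/14


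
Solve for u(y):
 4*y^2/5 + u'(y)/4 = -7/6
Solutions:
 u(y) = C1 - 16*y^3/15 - 14*y/3


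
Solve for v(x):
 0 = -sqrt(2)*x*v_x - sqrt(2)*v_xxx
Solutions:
 v(x) = C1 + Integral(C2*airyai(-x) + C3*airybi(-x), x)


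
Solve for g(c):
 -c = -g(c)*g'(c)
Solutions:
 g(c) = -sqrt(C1 + c^2)
 g(c) = sqrt(C1 + c^2)


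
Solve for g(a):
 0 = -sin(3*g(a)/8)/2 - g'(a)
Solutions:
 a/2 + 4*log(cos(3*g(a)/8) - 1)/3 - 4*log(cos(3*g(a)/8) + 1)/3 = C1


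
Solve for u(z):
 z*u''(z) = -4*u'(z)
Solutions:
 u(z) = C1 + C2/z^3


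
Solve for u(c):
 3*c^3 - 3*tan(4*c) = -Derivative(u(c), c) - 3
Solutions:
 u(c) = C1 - 3*c^4/4 - 3*c - 3*log(cos(4*c))/4


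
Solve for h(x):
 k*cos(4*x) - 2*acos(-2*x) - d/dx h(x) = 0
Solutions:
 h(x) = C1 + k*sin(4*x)/4 - 2*x*acos(-2*x) - sqrt(1 - 4*x^2)


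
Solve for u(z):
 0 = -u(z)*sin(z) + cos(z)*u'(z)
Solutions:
 u(z) = C1/cos(z)


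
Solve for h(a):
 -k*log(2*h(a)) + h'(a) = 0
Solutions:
 Integral(1/(log(_y) + log(2)), (_y, h(a))) = C1 + a*k


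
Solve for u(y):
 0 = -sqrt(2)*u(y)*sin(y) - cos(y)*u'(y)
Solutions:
 u(y) = C1*cos(y)^(sqrt(2))


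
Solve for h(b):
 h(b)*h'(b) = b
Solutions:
 h(b) = -sqrt(C1 + b^2)
 h(b) = sqrt(C1 + b^2)


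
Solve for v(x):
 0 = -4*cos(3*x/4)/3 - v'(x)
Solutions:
 v(x) = C1 - 16*sin(3*x/4)/9


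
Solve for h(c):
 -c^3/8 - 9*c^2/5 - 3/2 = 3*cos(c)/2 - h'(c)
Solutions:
 h(c) = C1 + c^4/32 + 3*c^3/5 + 3*c/2 + 3*sin(c)/2


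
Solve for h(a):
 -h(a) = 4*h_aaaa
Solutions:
 h(a) = (C1*sin(a/2) + C2*cos(a/2))*exp(-a/2) + (C3*sin(a/2) + C4*cos(a/2))*exp(a/2)


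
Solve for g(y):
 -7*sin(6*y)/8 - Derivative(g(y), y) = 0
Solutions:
 g(y) = C1 + 7*cos(6*y)/48


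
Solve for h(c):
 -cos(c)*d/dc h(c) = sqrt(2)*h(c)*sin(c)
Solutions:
 h(c) = C1*cos(c)^(sqrt(2))


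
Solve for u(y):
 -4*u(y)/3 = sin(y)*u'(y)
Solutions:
 u(y) = C1*(cos(y) + 1)^(2/3)/(cos(y) - 1)^(2/3)
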